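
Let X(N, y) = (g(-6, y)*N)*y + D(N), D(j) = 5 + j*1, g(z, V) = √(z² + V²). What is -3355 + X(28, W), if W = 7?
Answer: -3322 + 196*√85 ≈ -1515.0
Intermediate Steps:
g(z, V) = √(V² + z²)
D(j) = 5 + j
X(N, y) = 5 + N + N*y*√(36 + y²) (X(N, y) = (√(y² + (-6)²)*N)*y + (5 + N) = (√(y² + 36)*N)*y + (5 + N) = (√(36 + y²)*N)*y + (5 + N) = (N*√(36 + y²))*y + (5 + N) = N*y*√(36 + y²) + (5 + N) = 5 + N + N*y*√(36 + y²))
-3355 + X(28, W) = -3355 + (5 + 28 + 28*7*√(36 + 7²)) = -3355 + (5 + 28 + 28*7*√(36 + 49)) = -3355 + (5 + 28 + 28*7*√85) = -3355 + (5 + 28 + 196*√85) = -3355 + (33 + 196*√85) = -3322 + 196*√85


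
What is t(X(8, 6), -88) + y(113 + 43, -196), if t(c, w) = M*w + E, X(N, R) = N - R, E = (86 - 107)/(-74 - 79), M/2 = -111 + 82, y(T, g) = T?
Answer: 268267/51 ≈ 5260.1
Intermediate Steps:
M = -58 (M = 2*(-111 + 82) = 2*(-29) = -58)
E = 7/51 (E = -21/(-153) = -21*(-1/153) = 7/51 ≈ 0.13725)
t(c, w) = 7/51 - 58*w (t(c, w) = -58*w + 7/51 = 7/51 - 58*w)
t(X(8, 6), -88) + y(113 + 43, -196) = (7/51 - 58*(-88)) + (113 + 43) = (7/51 + 5104) + 156 = 260311/51 + 156 = 268267/51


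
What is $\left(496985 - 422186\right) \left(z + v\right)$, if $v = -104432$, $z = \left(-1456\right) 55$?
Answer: $-13801313088$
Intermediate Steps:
$z = -80080$
$\left(496985 - 422186\right) \left(z + v\right) = \left(496985 - 422186\right) \left(-80080 - 104432\right) = 74799 \left(-184512\right) = -13801313088$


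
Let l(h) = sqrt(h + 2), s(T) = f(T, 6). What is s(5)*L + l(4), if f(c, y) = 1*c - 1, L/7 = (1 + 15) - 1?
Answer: 420 + sqrt(6) ≈ 422.45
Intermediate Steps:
L = 105 (L = 7*((1 + 15) - 1) = 7*(16 - 1) = 7*15 = 105)
f(c, y) = -1 + c (f(c, y) = c - 1 = -1 + c)
s(T) = -1 + T
l(h) = sqrt(2 + h)
s(5)*L + l(4) = (-1 + 5)*105 + sqrt(2 + 4) = 4*105 + sqrt(6) = 420 + sqrt(6)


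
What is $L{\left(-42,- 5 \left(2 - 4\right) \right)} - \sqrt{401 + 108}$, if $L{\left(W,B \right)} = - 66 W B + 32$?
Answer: $27752 - \sqrt{509} \approx 27729.0$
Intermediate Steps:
$L{\left(W,B \right)} = 32 - 66 B W$ ($L{\left(W,B \right)} = - 66 B W + 32 = 32 - 66 B W$)
$L{\left(-42,- 5 \left(2 - 4\right) \right)} - \sqrt{401 + 108} = \left(32 - 66 \left(- 5 \left(2 - 4\right)\right) \left(-42\right)\right) - \sqrt{401 + 108} = \left(32 - 66 \left(\left(-5\right) \left(-2\right)\right) \left(-42\right)\right) - \sqrt{509} = \left(32 - 660 \left(-42\right)\right) - \sqrt{509} = \left(32 + 27720\right) - \sqrt{509} = 27752 - \sqrt{509}$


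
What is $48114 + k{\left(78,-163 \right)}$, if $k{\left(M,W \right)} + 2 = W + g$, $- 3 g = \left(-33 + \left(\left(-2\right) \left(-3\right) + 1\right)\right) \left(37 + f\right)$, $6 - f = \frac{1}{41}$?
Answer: $\frac{5943539}{123} \approx 48321.0$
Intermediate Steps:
$f = \frac{245}{41}$ ($f = 6 - \frac{1}{41} = \frac{245}{41} \approx 5.9756$)
$g = \frac{45812}{123}$ ($g = - \frac{\left(-33 + \left(\left(-2\right) \left(-3\right) + 1\right)\right) \left(37 + \frac{245}{41}\right)}{3} = - \frac{\left(-33 + \left(6 + 1\right)\right) \frac{1762}{41}}{3} = - \frac{\left(-33 + 7\right) \frac{1762}{41}}{3} = - \frac{\left(-26\right) \frac{1762}{41}}{3} = \left(- \frac{1}{3}\right) \left(- \frac{45812}{41}\right) = \frac{45812}{123} \approx 372.46$)
$k{\left(M,W \right)} = \frac{45566}{123} + W$ ($k{\left(M,W \right)} = -2 + \left(W + \frac{45812}{123}\right) = -2 + \left(\frac{45812}{123} + W\right) = \frac{45566}{123} + W$)
$48114 + k{\left(78,-163 \right)} = 48114 + \left(\frac{45566}{123} - 163\right) = 48114 + \frac{25517}{123} = \frac{5943539}{123}$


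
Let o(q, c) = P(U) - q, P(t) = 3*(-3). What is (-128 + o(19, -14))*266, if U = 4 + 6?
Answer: -41496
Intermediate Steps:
U = 10
P(t) = -9
o(q, c) = -9 - q
(-128 + o(19, -14))*266 = (-128 + (-9 - 1*19))*266 = (-128 + (-9 - 19))*266 = (-128 - 28)*266 = -156*266 = -41496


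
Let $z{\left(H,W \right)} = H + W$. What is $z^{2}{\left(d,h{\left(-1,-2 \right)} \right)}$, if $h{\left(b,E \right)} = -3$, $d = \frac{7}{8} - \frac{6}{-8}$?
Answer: $\frac{121}{64} \approx 1.8906$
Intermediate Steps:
$d = \frac{13}{8}$ ($d = 7 \cdot \frac{1}{8} - - \frac{3}{4} = \frac{7}{8} + \frac{3}{4} = \frac{13}{8} \approx 1.625$)
$z^{2}{\left(d,h{\left(-1,-2 \right)} \right)} = \left(\frac{13}{8} - 3\right)^{2} = \left(- \frac{11}{8}\right)^{2} = \frac{121}{64}$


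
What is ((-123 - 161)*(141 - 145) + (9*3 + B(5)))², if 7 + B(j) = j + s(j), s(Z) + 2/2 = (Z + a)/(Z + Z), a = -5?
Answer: 1345600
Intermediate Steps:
s(Z) = -1 + (-5 + Z)/(2*Z) (s(Z) = -1 + (Z - 5)/(Z + Z) = -1 + (-5 + Z)/((2*Z)) = -1 + (-5 + Z)*(1/(2*Z)) = -1 + (-5 + Z)/(2*Z))
B(j) = -7 + j + (-5 - j)/(2*j) (B(j) = -7 + (j + (-5 - j)/(2*j)) = -7 + j + (-5 - j)/(2*j))
((-123 - 161)*(141 - 145) + (9*3 + B(5)))² = ((-123 - 161)*(141 - 145) + (9*3 + (-15/2 + 5 - 5/2/5)))² = (-284*(-4) + (27 + (-15/2 + 5 - 5/2*⅕)))² = (1136 + (27 + (-15/2 + 5 - ½)))² = (1136 + (27 - 3))² = (1136 + 24)² = 1160² = 1345600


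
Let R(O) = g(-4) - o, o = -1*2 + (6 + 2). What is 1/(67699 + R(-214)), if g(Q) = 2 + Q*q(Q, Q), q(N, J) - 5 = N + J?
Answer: 1/67707 ≈ 1.4770e-5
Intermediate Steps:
q(N, J) = 5 + J + N (q(N, J) = 5 + (N + J) = 5 + (J + N) = 5 + J + N)
o = 6 (o = -2 + 8 = 6)
g(Q) = 2 + Q*(5 + 2*Q) (g(Q) = 2 + Q*(5 + Q + Q) = 2 + Q*(5 + 2*Q))
R(O) = 8 (R(O) = (2 - 4*(5 + 2*(-4))) - 1*6 = (2 - 4*(5 - 8)) - 6 = (2 - 4*(-3)) - 6 = (2 + 12) - 6 = 14 - 6 = 8)
1/(67699 + R(-214)) = 1/(67699 + 8) = 1/67707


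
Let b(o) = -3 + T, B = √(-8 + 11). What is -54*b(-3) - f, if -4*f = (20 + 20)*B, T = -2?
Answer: 270 + 10*√3 ≈ 287.32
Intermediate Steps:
B = √3 ≈ 1.7320
b(o) = -5 (b(o) = -3 - 2 = -5)
f = -10*√3 (f = -(20 + 20)*√3/4 = -10*√3 ≈ -17.320)
-54*b(-3) - f = -54*(-5) - (-10)*√3 = 270 + 10*√3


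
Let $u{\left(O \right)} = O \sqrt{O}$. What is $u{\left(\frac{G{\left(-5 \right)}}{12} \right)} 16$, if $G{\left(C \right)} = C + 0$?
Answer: $- \frac{10 i \sqrt{15}}{9} \approx - 4.3033 i$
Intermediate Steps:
$G{\left(C \right)} = C$
$u{\left(O \right)} = O^{\frac{3}{2}}$
$u{\left(\frac{G{\left(-5 \right)}}{12} \right)} 16 = \left(- \frac{5}{12}\right)^{\frac{3}{2}} \cdot 16 = - \frac{5 i \sqrt{15}}{72} \cdot 16 = - \frac{10 i \sqrt{15}}{9}$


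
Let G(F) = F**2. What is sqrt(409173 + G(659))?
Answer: sqrt(843454) ≈ 918.40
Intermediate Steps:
sqrt(409173 + G(659)) = sqrt(409173 + 659**2) = sqrt(409173 + 434281) = sqrt(843454)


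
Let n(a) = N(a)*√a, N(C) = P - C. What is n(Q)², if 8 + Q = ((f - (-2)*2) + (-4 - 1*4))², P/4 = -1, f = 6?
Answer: 0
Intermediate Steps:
P = -4 (P = 4*(-1) = -4)
N(C) = -4 - C
Q = -4 (Q = -8 + ((6 - (-2)*2) + (-4 - 1*4))² = -8 + ((6 - 1*(-4)) + (-4 - 4))² = -8 + ((6 + 4) - 8)² = -8 + (10 - 8)² = -8 + 2² = -8 + 4 = -4)
n(a) = √a*(-4 - a) (n(a) = (-4 - a)*√a = √a*(-4 - a))
n(Q)² = (√(-4)*(-4 - 1*(-4)))² = ((2*I)*(-4 + 4))² = ((2*I)*0)² = 0² = 0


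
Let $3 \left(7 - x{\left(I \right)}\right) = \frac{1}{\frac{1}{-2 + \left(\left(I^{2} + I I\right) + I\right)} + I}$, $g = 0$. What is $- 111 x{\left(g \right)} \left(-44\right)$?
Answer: $37444$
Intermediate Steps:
$x{\left(I \right)} = 7 - \frac{1}{3 \left(I + \frac{1}{-2 + I + 2 I^{2}}\right)}$ ($x{\left(I \right)} = 7 - \frac{1}{3 \left(\frac{1}{-2 + \left(\left(I^{2} + I I\right) + I\right)} + I\right)} = 7 - \frac{1}{3 \left(\frac{1}{-2 + \left(\left(I^{2} + I^{2}\right) + I\right)} + I\right)} = 7 - \frac{1}{3 \left(\frac{1}{-2 + \left(2 I^{2} + I\right)} + I\right)} = 7 - \frac{1}{3 \left(\frac{1}{-2 + \left(I + 2 I^{2}\right)} + I\right)} = 7 - \frac{1}{3 \left(\frac{1}{-2 + I + 2 I^{2}} + I\right)} = 7 - \frac{1}{3 \left(I + \frac{1}{-2 + I + 2 I^{2}}\right)}$)
$- 111 x{\left(g \right)} \left(-44\right) = - 111 \frac{23 - 0 + 19 \cdot 0^{2} + 42 \cdot 0^{3}}{3 \left(1 + 0^{2} - 0 + 2 \cdot 0^{3}\right)} \left(-44\right) = - 111 \frac{23 + 0 + 19 \cdot 0 + 42 \cdot 0}{3 \left(1 + 0 + 0 + 2 \cdot 0\right)} \left(-44\right) = - 111 \frac{23 + 0 + 0 + 0}{3 \left(1 + 0 + 0 + 0\right)} \left(-44\right) = - 111 \cdot \frac{1}{3} \cdot 1^{-1} \cdot 23 \left(-44\right) = - 111 \cdot \frac{1}{3} \cdot 1 \cdot 23 \left(-44\right) = \left(-111\right) \frac{23}{3} \left(-44\right) = \left(-851\right) \left(-44\right) = 37444$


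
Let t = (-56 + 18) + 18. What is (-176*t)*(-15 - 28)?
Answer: -151360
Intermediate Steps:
t = -20 (t = -38 + 18 = -20)
(-176*t)*(-15 - 28) = (-176*(-20))*(-15 - 28) = 3520*(-43) = -151360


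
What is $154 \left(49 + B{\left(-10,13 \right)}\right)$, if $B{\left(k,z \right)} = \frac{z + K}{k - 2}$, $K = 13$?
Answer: $\frac{21637}{3} \approx 7212.3$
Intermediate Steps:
$B{\left(k,z \right)} = \frac{13 + z}{-2 + k}$ ($B{\left(k,z \right)} = \frac{z + 13}{k - 2} = \frac{13 + z}{k - 2} = \frac{13 + z}{-2 + k}$)
$154 \left(49 + B{\left(-10,13 \right)}\right) = 154 \left(49 + \frac{13 + 13}{-2 - 10}\right) = 154 \left(49 + \frac{1}{-12} \cdot 26\right) = 154 \left(49 - \frac{13}{6}\right) = 154 \cdot \frac{281}{6} = \frac{21637}{3}$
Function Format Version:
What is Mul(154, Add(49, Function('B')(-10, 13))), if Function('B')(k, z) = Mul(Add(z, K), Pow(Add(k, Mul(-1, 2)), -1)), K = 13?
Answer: Rational(21637, 3) ≈ 7212.3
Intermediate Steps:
Function('B')(k, z) = Mul(Pow(Add(-2, k), -1), Add(13, z)) (Function('B')(k, z) = Mul(Add(z, 13), Pow(Add(k, Mul(-1, 2)), -1)) = Mul(Add(13, z), Pow(Add(k, -2), -1)) = Mul(Add(13, z), Pow(Add(-2, k), -1)) = Mul(Pow(Add(-2, k), -1), Add(13, z)))
Mul(154, Add(49, Function('B')(-10, 13))) = Mul(154, Add(49, Mul(Pow(Add(-2, -10), -1), Add(13, 13)))) = Mul(154, Add(49, Mul(Pow(-12, -1), 26))) = Mul(154, Add(49, Mul(Rational(-1, 12), 26))) = Mul(154, Add(49, Rational(-13, 6))) = Mul(154, Rational(281, 6)) = Rational(21637, 3)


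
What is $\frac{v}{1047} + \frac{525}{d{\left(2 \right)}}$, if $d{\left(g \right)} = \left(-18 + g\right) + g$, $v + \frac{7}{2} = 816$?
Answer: $- \frac{38450}{1047} \approx -36.724$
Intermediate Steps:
$v = \frac{1625}{2}$ ($v = - \frac{7}{2} + 816 = \frac{1625}{2} \approx 812.5$)
$d{\left(g \right)} = -18 + 2 g$
$\frac{v}{1047} + \frac{525}{d{\left(2 \right)}} = \frac{1625}{2 \cdot 1047} + \frac{525}{-18 + 2 \cdot 2} = \frac{1625}{2} \cdot \frac{1}{1047} + \frac{525}{-18 + 4} = \frac{1625}{2094} + \frac{525}{-14} = \frac{1625}{2094} + 525 \left(- \frac{1}{14}\right) = \frac{1625}{2094} - \frac{75}{2} = - \frac{38450}{1047}$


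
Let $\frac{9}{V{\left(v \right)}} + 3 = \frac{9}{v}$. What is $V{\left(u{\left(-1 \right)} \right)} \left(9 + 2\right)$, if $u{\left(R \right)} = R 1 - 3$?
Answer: $- \frac{132}{7} \approx -18.857$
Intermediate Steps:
$u{\left(R \right)} = -3 + R$ ($u{\left(R \right)} = R - 3 = -3 + R$)
$V{\left(v \right)} = \frac{9}{-3 + \frac{9}{v}}$
$V{\left(u{\left(-1 \right)} \right)} \left(9 + 2\right) = - \frac{3 \left(-3 - 1\right)}{-3 - 4} \left(9 + 2\right) = \left(-3\right) \left(-4\right) \frac{1}{-3 - 4} \cdot 11 = \left(-3\right) \left(-4\right) \frac{1}{-7} \cdot 11 = \left(-3\right) \left(-4\right) \left(- \frac{1}{7}\right) 11 = \left(- \frac{12}{7}\right) 11 = - \frac{132}{7}$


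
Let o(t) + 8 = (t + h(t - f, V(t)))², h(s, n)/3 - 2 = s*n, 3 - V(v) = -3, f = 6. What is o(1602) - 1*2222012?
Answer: 918050876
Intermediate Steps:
V(v) = 6 (V(v) = 3 - 1*(-3) = 3 + 3 = 6)
h(s, n) = 6 + 3*n*s (h(s, n) = 6 + 3*(s*n) = 6 + 3*(n*s) = 6 + 3*n*s)
o(t) = -8 + (-102 + 19*t)² (o(t) = -8 + (t + (6 + 3*6*(t - 1*6)))² = -8 + (t + (6 + 3*6*(t - 6)))² = -8 + (t + (6 + 3*6*(-6 + t)))² = -8 + (t + (6 + (-108 + 18*t)))² = -8 + (t + (-102 + 18*t))² = -8 + (-102 + 19*t)²)
o(1602) - 1*2222012 = (-8 + (-102 + 19*1602)²) - 1*2222012 = (-8 + (-102 + 30438)²) - 2222012 = (-8 + 30336²) - 2222012 = (-8 + 920272896) - 2222012 = 920272888 - 2222012 = 918050876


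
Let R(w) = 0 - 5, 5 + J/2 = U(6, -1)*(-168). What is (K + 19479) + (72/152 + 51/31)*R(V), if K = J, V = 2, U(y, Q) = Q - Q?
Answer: 11461001/589 ≈ 19458.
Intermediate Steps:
U(y, Q) = 0
J = -10 (J = -10 + 2*(0*(-168)) = -10 + 2*0 = -10 + 0 = -10)
R(w) = -5
K = -10
(K + 19479) + (72/152 + 51/31)*R(V) = (-10 + 19479) + (72/152 + 51/31)*(-5) = 19469 + (72*(1/152) + 51*(1/31))*(-5) = 19469 + (9/19 + 51/31)*(-5) = 19469 + (1248/589)*(-5) = 19469 - 6240/589 = 11461001/589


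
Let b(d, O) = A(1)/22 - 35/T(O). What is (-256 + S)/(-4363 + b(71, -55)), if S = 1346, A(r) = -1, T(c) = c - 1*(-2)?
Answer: -1270940/5086541 ≈ -0.24986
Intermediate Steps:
T(c) = 2 + c (T(c) = c + 2 = 2 + c)
b(d, O) = -1/22 - 35/(2 + O)
(-256 + S)/(-4363 + b(71, -55)) = (-256 + 1346)/(-4363 + (-772 - 1*(-55))/(22*(2 - 55))) = 1090/(-4363 + (1/22)*(-772 + 55)/(-53)) = 1090/(-4363 + (1/22)*(-1/53)*(-717)) = 1090/(-4363 + 717/1166) = 1090/(-5086541/1166) = 1090*(-1166/5086541) = -1270940/5086541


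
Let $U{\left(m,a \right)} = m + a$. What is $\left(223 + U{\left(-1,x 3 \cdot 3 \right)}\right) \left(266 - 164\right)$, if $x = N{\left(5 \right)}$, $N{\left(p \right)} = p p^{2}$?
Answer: $137394$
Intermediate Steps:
$N{\left(p \right)} = p^{3}$
$x = 125$ ($x = 5^{3} = 125$)
$U{\left(m,a \right)} = a + m$
$\left(223 + U{\left(-1,x 3 \cdot 3 \right)}\right) \left(266 - 164\right) = \left(223 - \left(1 - 125 \cdot 3 \cdot 3\right)\right) \left(266 - 164\right) = \left(223 + \left(375 \cdot 3 - 1\right)\right) 102 = \left(223 + \left(1125 - 1\right)\right) 102 = \left(223 + 1124\right) 102 = 1347 \cdot 102 = 137394$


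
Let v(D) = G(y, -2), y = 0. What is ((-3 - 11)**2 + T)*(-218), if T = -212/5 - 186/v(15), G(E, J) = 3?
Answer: -99844/5 ≈ -19969.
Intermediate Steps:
v(D) = 3
T = -522/5 (T = -212/5 - 186/3 = -212*1/5 - 186*1/3 = -212/5 - 62 = -522/5 ≈ -104.40)
((-3 - 11)**2 + T)*(-218) = ((-3 - 11)**2 - 522/5)*(-218) = ((-14)**2 - 522/5)*(-218) = (196 - 522/5)*(-218) = (458/5)*(-218) = -99844/5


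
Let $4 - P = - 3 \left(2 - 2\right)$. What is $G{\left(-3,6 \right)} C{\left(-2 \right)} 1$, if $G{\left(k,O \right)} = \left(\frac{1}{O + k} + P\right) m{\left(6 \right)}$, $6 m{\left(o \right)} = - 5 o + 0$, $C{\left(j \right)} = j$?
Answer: $\frac{130}{3} \approx 43.333$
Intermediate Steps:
$P = 4$ ($P = 4 - - 3 \left(2 - 2\right) = 4 - \left(-3\right) 0 = 4 - 0 = 4 + 0 = 4$)
$m{\left(o \right)} = - \frac{5 o}{6}$ ($m{\left(o \right)} = \frac{- 5 o + 0}{6} = \frac{\left(-5\right) o}{6} = - \frac{5 o}{6}$)
$G{\left(k,O \right)} = -20 - \frac{5}{O + k}$ ($G{\left(k,O \right)} = \left(\frac{1}{O + k} + 4\right) \left(\left(- \frac{5}{6}\right) 6\right) = \left(4 + \frac{1}{O + k}\right) \left(-5\right) = -20 - \frac{5}{O + k}$)
$G{\left(-3,6 \right)} C{\left(-2 \right)} 1 = \frac{5 \left(-1 - 24 - -12\right)}{6 - 3} \left(-2\right) 1 = \frac{5 \left(-1 - 24 + 12\right)}{3} \left(-2\right) 1 = 5 \cdot \frac{1}{3} \left(-13\right) \left(-2\right) 1 = \left(- \frac{65}{3}\right) \left(-2\right) 1 = \frac{130}{3} \cdot 1 = \frac{130}{3}$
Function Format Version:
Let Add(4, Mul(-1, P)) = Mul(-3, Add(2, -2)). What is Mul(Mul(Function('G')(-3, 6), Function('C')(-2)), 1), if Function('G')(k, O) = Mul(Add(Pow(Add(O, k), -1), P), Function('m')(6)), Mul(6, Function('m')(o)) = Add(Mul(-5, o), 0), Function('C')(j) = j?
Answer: Rational(130, 3) ≈ 43.333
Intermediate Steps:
P = 4 (P = Add(4, Mul(-1, Mul(-3, Add(2, -2)))) = Add(4, Mul(-1, Mul(-3, 0))) = Add(4, Mul(-1, 0)) = Add(4, 0) = 4)
Function('m')(o) = Mul(Rational(-5, 6), o) (Function('m')(o) = Mul(Rational(1, 6), Add(Mul(-5, o), 0)) = Mul(Rational(1, 6), Mul(-5, o)) = Mul(Rational(-5, 6), o))
Function('G')(k, O) = Add(-20, Mul(-5, Pow(Add(O, k), -1))) (Function('G')(k, O) = Mul(Add(Pow(Add(O, k), -1), 4), Mul(Rational(-5, 6), 6)) = Mul(Add(4, Pow(Add(O, k), -1)), -5) = Add(-20, Mul(-5, Pow(Add(O, k), -1))))
Mul(Mul(Function('G')(-3, 6), Function('C')(-2)), 1) = Mul(Mul(Mul(5, Pow(Add(6, -3), -1), Add(-1, Mul(-4, 6), Mul(-4, -3))), -2), 1) = Mul(Mul(Mul(5, Pow(3, -1), Add(-1, -24, 12)), -2), 1) = Mul(Mul(Mul(5, Rational(1, 3), -13), -2), 1) = Mul(Mul(Rational(-65, 3), -2), 1) = Mul(Rational(130, 3), 1) = Rational(130, 3)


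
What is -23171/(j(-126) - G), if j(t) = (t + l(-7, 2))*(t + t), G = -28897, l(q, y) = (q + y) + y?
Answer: -23171/61405 ≈ -0.37735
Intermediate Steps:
l(q, y) = q + 2*y
j(t) = 2*t*(-3 + t) (j(t) = (t + (-7 + 2*2))*(t + t) = (t + (-7 + 4))*(2*t) = (t - 3)*(2*t) = (-3 + t)*(2*t) = 2*t*(-3 + t))
-23171/(j(-126) - G) = -23171/(2*(-126)*(-3 - 126) - 1*(-28897)) = -23171/(2*(-126)*(-129) + 28897) = -23171/(32508 + 28897) = -23171/61405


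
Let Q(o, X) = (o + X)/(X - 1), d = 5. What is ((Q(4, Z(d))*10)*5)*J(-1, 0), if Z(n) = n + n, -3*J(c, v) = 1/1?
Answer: -700/27 ≈ -25.926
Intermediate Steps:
J(c, v) = -⅓ (J(c, v) = -⅓/1 = -⅓*1 = -⅓)
Z(n) = 2*n
Q(o, X) = (X + o)/(-1 + X)
((Q(4, Z(d))*10)*5)*J(-1, 0) = ((((2*5 + 4)/(-1 + 2*5))*10)*5)*(-⅓) = ((((10 + 4)/(-1 + 10))*10)*5)*(-⅓) = (((14/9)*10)*5)*(-⅓) = ((140/9)*5)*(-⅓) = (700/9)*(-⅓) = -700/27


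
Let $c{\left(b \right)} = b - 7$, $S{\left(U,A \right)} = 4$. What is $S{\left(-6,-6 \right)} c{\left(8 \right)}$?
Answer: $4$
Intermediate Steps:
$c{\left(b \right)} = -7 + b$ ($c{\left(b \right)} = b - 7 = -7 + b$)
$S{\left(-6,-6 \right)} c{\left(8 \right)} = 4 \left(-7 + 8\right) = 4 \cdot 1 = 4$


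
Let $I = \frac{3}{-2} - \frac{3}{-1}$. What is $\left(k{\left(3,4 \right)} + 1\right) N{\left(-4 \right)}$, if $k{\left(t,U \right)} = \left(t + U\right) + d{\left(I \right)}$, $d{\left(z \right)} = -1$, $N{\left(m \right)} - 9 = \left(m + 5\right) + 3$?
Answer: $91$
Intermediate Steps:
$N{\left(m \right)} = 17 + m$ ($N{\left(m \right)} = 9 + \left(\left(m + 5\right) + 3\right) = 9 + \left(\left(5 + m\right) + 3\right) = 9 + \left(8 + m\right) = 17 + m$)
$I = \frac{3}{2}$ ($I = 3 \left(- \frac{1}{2}\right) - -3 = - \frac{3}{2} + 3 = \frac{3}{2} \approx 1.5$)
$k{\left(t,U \right)} = -1 + U + t$ ($k{\left(t,U \right)} = \left(t + U\right) - 1 = \left(U + t\right) - 1 = -1 + U + t$)
$\left(k{\left(3,4 \right)} + 1\right) N{\left(-4 \right)} = \left(\left(-1 + 4 + 3\right) + 1\right) \left(17 - 4\right) = \left(6 + 1\right) 13 = 7 \cdot 13 = 91$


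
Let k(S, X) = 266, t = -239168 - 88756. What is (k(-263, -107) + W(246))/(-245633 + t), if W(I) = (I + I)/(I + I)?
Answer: -267/573557 ≈ -0.00046552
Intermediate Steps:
t = -327924
W(I) = 1 (W(I) = (2*I)/((2*I)) = (2*I)*(1/(2*I)) = 1)
(k(-263, -107) + W(246))/(-245633 + t) = (266 + 1)/(-245633 - 327924) = 267/(-573557) = 267*(-1/573557) = -267/573557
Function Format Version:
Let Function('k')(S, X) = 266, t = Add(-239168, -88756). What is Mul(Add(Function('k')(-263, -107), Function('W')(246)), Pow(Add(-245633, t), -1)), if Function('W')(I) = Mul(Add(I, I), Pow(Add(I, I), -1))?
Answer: Rational(-267, 573557) ≈ -0.00046552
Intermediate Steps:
t = -327924
Function('W')(I) = 1 (Function('W')(I) = Mul(Mul(2, I), Pow(Mul(2, I), -1)) = Mul(Mul(2, I), Mul(Rational(1, 2), Pow(I, -1))) = 1)
Mul(Add(Function('k')(-263, -107), Function('W')(246)), Pow(Add(-245633, t), -1)) = Mul(Add(266, 1), Pow(Add(-245633, -327924), -1)) = Mul(267, Pow(-573557, -1)) = Mul(267, Rational(-1, 573557)) = Rational(-267, 573557)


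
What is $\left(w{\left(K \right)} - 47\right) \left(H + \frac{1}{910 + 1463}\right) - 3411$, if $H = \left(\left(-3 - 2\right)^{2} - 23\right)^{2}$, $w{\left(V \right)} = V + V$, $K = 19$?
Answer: $- \frac{2726580}{791} \approx -3447.0$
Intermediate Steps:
$w{\left(V \right)} = 2 V$
$H = 4$ ($H = \left(\left(-5\right)^{2} - 23\right)^{2} = \left(25 - 23\right)^{2} = 2^{2} = 4$)
$\left(w{\left(K \right)} - 47\right) \left(H + \frac{1}{910 + 1463}\right) - 3411 = \left(2 \cdot 19 - 47\right) \left(4 + \frac{1}{910 + 1463}\right) - 3411 = \left(38 - 47\right) \left(4 + \frac{1}{2373}\right) - 3411 = - 9 \left(4 + \frac{1}{2373}\right) - 3411 = \left(-9\right) \frac{9493}{2373} - 3411 = - \frac{28479}{791} - 3411 = - \frac{2726580}{791}$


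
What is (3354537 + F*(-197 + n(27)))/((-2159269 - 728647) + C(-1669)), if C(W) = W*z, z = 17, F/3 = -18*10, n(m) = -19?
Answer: -3471177/2916289 ≈ -1.1903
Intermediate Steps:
F = -540 (F = 3*(-18*10) = 3*(-180) = -540)
C(W) = 17*W (C(W) = W*17 = 17*W)
(3354537 + F*(-197 + n(27)))/((-2159269 - 728647) + C(-1669)) = (3354537 - 540*(-197 - 19))/((-2159269 - 728647) + 17*(-1669)) = (3354537 - 540*(-216))/(-2887916 - 28373) = (3354537 + 116640)/(-2916289) = 3471177*(-1/2916289) = -3471177/2916289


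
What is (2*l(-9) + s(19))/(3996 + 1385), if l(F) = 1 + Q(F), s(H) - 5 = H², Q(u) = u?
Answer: 350/5381 ≈ 0.065044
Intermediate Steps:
s(H) = 5 + H²
l(F) = 1 + F
(2*l(-9) + s(19))/(3996 + 1385) = (2*(1 - 9) + (5 + 19²))/(3996 + 1385) = (2*(-8) + (5 + 361))/5381 = (-16 + 366)*(1/5381) = 350*(1/5381) = 350/5381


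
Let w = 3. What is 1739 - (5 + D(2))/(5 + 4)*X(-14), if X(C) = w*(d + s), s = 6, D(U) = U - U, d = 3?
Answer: 1724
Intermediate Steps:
D(U) = 0
X(C) = 27 (X(C) = 3*(3 + 6) = 3*9 = 27)
1739 - (5 + D(2))/(5 + 4)*X(-14) = 1739 - (5 + 0)/(5 + 4)*27 = 1739 - 5/9*27 = 1739 - 5*(1/9)*27 = 1739 - 5*27/9 = 1739 - 1*15 = 1739 - 15 = 1724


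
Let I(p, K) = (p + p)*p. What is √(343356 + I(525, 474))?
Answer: √894606 ≈ 945.84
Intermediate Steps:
I(p, K) = 2*p² (I(p, K) = (2*p)*p = 2*p²)
√(343356 + I(525, 474)) = √(343356 + 2*525²) = √(343356 + 2*275625) = √(343356 + 551250) = √894606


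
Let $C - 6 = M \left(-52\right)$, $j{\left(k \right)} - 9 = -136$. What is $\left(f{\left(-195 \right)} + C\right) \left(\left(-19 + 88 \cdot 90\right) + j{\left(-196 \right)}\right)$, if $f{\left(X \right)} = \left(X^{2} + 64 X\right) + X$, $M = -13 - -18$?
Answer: $195096304$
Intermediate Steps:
$M = 5$ ($M = -13 + 18 = 5$)
$j{\left(k \right)} = -127$ ($j{\left(k \right)} = 9 - 136 = -127$)
$f{\left(X \right)} = X^{2} + 65 X$
$C = -254$ ($C = 6 + 5 \left(-52\right) = 6 - 260 = -254$)
$\left(f{\left(-195 \right)} + C\right) \left(\left(-19 + 88 \cdot 90\right) + j{\left(-196 \right)}\right) = \left(- 195 \left(65 - 195\right) - 254\right) \left(\left(-19 + 88 \cdot 90\right) - 127\right) = \left(\left(-195\right) \left(-130\right) - 254\right) \left(\left(-19 + 7920\right) - 127\right) = \left(25350 - 254\right) \left(7901 - 127\right) = 25096 \cdot 7774 = 195096304$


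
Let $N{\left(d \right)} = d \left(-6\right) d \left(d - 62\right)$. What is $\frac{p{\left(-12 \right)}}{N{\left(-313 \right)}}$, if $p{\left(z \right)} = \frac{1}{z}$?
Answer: $- \frac{1}{2645163000} \approx -3.7805 \cdot 10^{-10}$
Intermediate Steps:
$N{\left(d \right)} = - 6 d^{2} \left(-62 + d\right)$ ($N{\left(d \right)} = - 6 d d \left(-62 + d\right) = - 6 d^{2} \left(-62 + d\right)$)
$\frac{p{\left(-12 \right)}}{N{\left(-313 \right)}} = \frac{1}{\left(-12\right) 6 \left(-313\right)^{2} \left(62 - -313\right)} = - \frac{1}{12 \cdot 6 \cdot 97969 \left(62 + 313\right)} = - \frac{1}{12 \cdot 6 \cdot 97969 \cdot 375} = - \frac{1}{12 \cdot 220430250} = \left(- \frac{1}{12}\right) \frac{1}{220430250} = - \frac{1}{2645163000}$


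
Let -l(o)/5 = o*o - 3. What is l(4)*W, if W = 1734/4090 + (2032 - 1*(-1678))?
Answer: -98641621/409 ≈ -2.4118e+5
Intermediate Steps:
l(o) = 15 - 5*o**2 (l(o) = -5*(o*o - 3) = -5*(o**2 - 3) = -5*(-3 + o**2) = 15 - 5*o**2)
W = 7587817/2045 (W = 1734*(1/4090) + (2032 + 1678) = 867/2045 + 3710 = 7587817/2045 ≈ 3710.4)
l(4)*W = (15 - 5*4**2)*(7587817/2045) = (15 - 5*16)*(7587817/2045) = (15 - 80)*(7587817/2045) = -65*7587817/2045 = -98641621/409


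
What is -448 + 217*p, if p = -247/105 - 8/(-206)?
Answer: -1467811/1545 ≈ -950.04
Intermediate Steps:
p = -25021/10815 (p = -247*1/105 - 8*(-1/206) = -247/105 + 4/103 = -25021/10815 ≈ -2.3135)
-448 + 217*p = -448 + 217*(-25021/10815) = -448 - 775651/1545 = -1467811/1545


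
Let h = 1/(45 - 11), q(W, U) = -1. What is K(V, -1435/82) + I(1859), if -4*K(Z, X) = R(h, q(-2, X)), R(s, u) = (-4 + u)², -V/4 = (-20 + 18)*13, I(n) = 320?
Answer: 1255/4 ≈ 313.75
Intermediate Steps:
h = 1/34 ≈ 0.029412
V = 104 (V = -4*(-20 + 18)*13 = -(-8)*13 = -4*(-26) = 104)
K(Z, X) = -25/4 (K(Z, X) = -(-4 - 1)²/4 = -¼*(-5)² = -¼*25 = -25/4)
K(V, -1435/82) + I(1859) = -25/4 + 320 = 1255/4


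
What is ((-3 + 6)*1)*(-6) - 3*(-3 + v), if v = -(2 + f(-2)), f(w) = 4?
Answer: 9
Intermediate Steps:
v = -6 (v = -(2 + 4) = -1*6 = -6)
((-3 + 6)*1)*(-6) - 3*(-3 + v) = ((-3 + 6)*1)*(-6) - 3*(-3 - 6) = (3*1)*(-6) - 3*(-9) = 3*(-6) + 27 = -18 + 27 = 9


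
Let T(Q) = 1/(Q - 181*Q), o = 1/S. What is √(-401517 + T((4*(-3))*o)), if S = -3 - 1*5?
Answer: I*√3252287730/90 ≈ 633.65*I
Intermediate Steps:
S = -8 (S = -3 - 5 = -8)
o = -⅛ (o = 1/(-8) = -⅛ ≈ -0.12500)
T(Q) = -1/(180*Q) (T(Q) = 1/(-180*Q) = -1/(180*Q))
√(-401517 + T((4*(-3))*o)) = √(-401517 - 1/(180*((4*(-3))*(-⅛)))) = √(-401517 - 1/(180*((-12*(-⅛))))) = √(-401517 - 1/(180*3/2)) = √(-401517 - 1/180*⅔) = √(-401517 - 1/270) = √(-108409591/270) = I*√3252287730/90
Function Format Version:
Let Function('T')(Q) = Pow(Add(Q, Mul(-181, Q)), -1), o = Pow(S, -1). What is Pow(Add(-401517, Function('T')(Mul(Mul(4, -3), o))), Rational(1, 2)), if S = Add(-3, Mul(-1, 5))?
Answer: Mul(Rational(1, 90), I, Pow(3252287730, Rational(1, 2))) ≈ Mul(633.65, I)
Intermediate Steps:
S = -8 (S = Add(-3, -5) = -8)
o = Rational(-1, 8) (o = Pow(-8, -1) = Rational(-1, 8) ≈ -0.12500)
Function('T')(Q) = Mul(Rational(-1, 180), Pow(Q, -1)) (Function('T')(Q) = Pow(Mul(-180, Q), -1) = Mul(Rational(-1, 180), Pow(Q, -1)))
Pow(Add(-401517, Function('T')(Mul(Mul(4, -3), o))), Rational(1, 2)) = Pow(Add(-401517, Mul(Rational(-1, 180), Pow(Mul(Mul(4, -3), Rational(-1, 8)), -1))), Rational(1, 2)) = Pow(Add(-401517, Mul(Rational(-1, 180), Pow(Mul(-12, Rational(-1, 8)), -1))), Rational(1, 2)) = Pow(Add(-401517, Mul(Rational(-1, 180), Pow(Rational(3, 2), -1))), Rational(1, 2)) = Pow(Add(-401517, Mul(Rational(-1, 180), Rational(2, 3))), Rational(1, 2)) = Pow(Add(-401517, Rational(-1, 270)), Rational(1, 2)) = Pow(Rational(-108409591, 270), Rational(1, 2)) = Mul(Rational(1, 90), I, Pow(3252287730, Rational(1, 2)))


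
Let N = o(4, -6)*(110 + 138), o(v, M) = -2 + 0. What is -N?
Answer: 496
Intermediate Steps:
o(v, M) = -2
N = -496 (N = -2*(110 + 138) = -2*248 = -496)
-N = -1*(-496) = 496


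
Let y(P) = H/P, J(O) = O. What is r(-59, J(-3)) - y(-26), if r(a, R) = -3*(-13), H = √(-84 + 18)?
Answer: 39 + I*√66/26 ≈ 39.0 + 0.31246*I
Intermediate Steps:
H = I*√66 (H = √(-66) = I*√66 ≈ 8.124*I)
r(a, R) = 39
y(P) = I*√66/P (y(P) = (I*√66)/P = I*√66/P)
r(-59, J(-3)) - y(-26) = 39 - I*√66/(-26) = 39 - I*√66*(-1)/26 = 39 - (-1)*I*√66/26 = 39 + I*√66/26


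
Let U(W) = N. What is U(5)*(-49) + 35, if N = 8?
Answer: -357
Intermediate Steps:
U(W) = 8
U(5)*(-49) + 35 = 8*(-49) + 35 = -392 + 35 = -357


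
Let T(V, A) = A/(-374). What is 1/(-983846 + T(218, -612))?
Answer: -11/10822288 ≈ -1.0164e-6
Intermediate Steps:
T(V, A) = -A/374 (T(V, A) = A*(-1/374) = -A/374)
1/(-983846 + T(218, -612)) = 1/(-983846 - 1/374*(-612)) = 1/(-983846 + 18/11) = 1/(-10822288/11) = -11/10822288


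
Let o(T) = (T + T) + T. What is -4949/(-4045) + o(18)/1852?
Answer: 4691989/3745670 ≈ 1.2526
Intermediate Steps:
o(T) = 3*T (o(T) = 2*T + T = 3*T)
-4949/(-4045) + o(18)/1852 = -4949/(-4045) + (3*18)/1852 = -4949*(-1/4045) + 54*(1/1852) = 4949/4045 + 27/926 = 4691989/3745670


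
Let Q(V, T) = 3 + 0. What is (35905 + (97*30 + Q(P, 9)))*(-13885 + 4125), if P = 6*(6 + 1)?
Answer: -378863680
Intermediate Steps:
P = 42 (P = 6*7 = 42)
Q(V, T) = 3
(35905 + (97*30 + Q(P, 9)))*(-13885 + 4125) = (35905 + (97*30 + 3))*(-13885 + 4125) = (35905 + (2910 + 3))*(-9760) = (35905 + 2913)*(-9760) = 38818*(-9760) = -378863680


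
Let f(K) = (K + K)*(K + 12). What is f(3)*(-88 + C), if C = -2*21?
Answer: -11700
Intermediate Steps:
C = -42
f(K) = 2*K*(12 + K) (f(K) = (2*K)*(12 + K) = 2*K*(12 + K))
f(3)*(-88 + C) = (2*3*(12 + 3))*(-88 - 42) = (2*3*15)*(-130) = 90*(-130) = -11700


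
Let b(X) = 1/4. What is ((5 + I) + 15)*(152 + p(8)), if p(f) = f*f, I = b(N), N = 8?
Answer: 4374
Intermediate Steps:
b(X) = ¼
I = ¼ ≈ 0.25000
p(f) = f²
((5 + I) + 15)*(152 + p(8)) = ((5 + ¼) + 15)*(152 + 8²) = (21/4 + 15)*(152 + 64) = (81/4)*216 = 4374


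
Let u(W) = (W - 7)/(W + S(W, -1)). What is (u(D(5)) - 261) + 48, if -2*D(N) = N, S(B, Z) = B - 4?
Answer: -3815/18 ≈ -211.94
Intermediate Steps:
S(B, Z) = -4 + B
D(N) = -N/2
u(W) = (-7 + W)/(-4 + 2*W) (u(W) = (W - 7)/(W + (-4 + W)) = (-7 + W)/(-4 + 2*W))
(u(D(5)) - 261) + 48 = ((-7 - 1/2*5)/(2*(-2 - 1/2*5)) - 261) + 48 = ((-7 - 5/2)/(2*(-2 - 5/2)) - 261) + 48 = ((1/2)*(-19/2)/(-9/2) - 261) + 48 = ((1/2)*(-2/9)*(-19/2) - 261) + 48 = (19/18 - 261) + 48 = -4679/18 + 48 = -3815/18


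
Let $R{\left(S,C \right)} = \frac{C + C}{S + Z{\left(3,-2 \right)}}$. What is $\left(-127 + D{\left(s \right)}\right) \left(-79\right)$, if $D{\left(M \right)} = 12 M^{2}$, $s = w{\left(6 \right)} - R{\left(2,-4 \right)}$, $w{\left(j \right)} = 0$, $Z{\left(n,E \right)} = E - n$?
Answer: $\frac{9875}{3} \approx 3291.7$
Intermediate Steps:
$R{\left(S,C \right)} = \frac{2 C}{-5 + S}$ ($R{\left(S,C \right)} = \frac{C + C}{S - 5} = \frac{2 C}{S - 5} = \frac{2 C}{-5 + S}$)
$s = - \frac{8}{3}$ ($s = 0 - 2 \left(-4\right) \frac{1}{-5 + 2} = 0 - 2 \left(-4\right) \frac{1}{-3} = 0 - 2 \left(-4\right) \left(- \frac{1}{3}\right) = 0 - \frac{8}{3} = - \frac{8}{3} \approx -2.6667$)
$\left(-127 + D{\left(s \right)}\right) \left(-79\right) = \left(-127 + 12 \left(- \frac{8}{3}\right)^{2}\right) \left(-79\right) = \left(-127 + 12 \cdot \frac{64}{9}\right) \left(-79\right) = \left(-127 + \frac{256}{3}\right) \left(-79\right) = \left(- \frac{125}{3}\right) \left(-79\right) = \frac{9875}{3}$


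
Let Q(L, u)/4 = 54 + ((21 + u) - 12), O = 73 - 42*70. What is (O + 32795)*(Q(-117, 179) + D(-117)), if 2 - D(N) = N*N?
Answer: -380654232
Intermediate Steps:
O = -2867 (O = 73 - 2940 = -2867)
D(N) = 2 - N² (D(N) = 2 - N*N = 2 - N²)
Q(L, u) = 252 + 4*u (Q(L, u) = 4*(54 + ((21 + u) - 12)) = 4*(54 + (9 + u)) = 4*(63 + u) = 252 + 4*u)
(O + 32795)*(Q(-117, 179) + D(-117)) = (-2867 + 32795)*((252 + 4*179) + (2 - 1*(-117)²)) = 29928*((252 + 716) + (2 - 1*13689)) = 29928*(968 + (2 - 13689)) = 29928*(968 - 13687) = 29928*(-12719) = -380654232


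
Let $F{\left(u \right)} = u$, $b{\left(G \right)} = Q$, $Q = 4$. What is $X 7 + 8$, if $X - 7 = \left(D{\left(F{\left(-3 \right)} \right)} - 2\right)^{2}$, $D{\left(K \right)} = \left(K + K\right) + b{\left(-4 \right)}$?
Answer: $169$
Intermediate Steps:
$b{\left(G \right)} = 4$
$D{\left(K \right)} = 4 + 2 K$ ($D{\left(K \right)} = \left(K + K\right) + 4 = 2 K + 4 = 4 + 2 K$)
$X = 23$ ($X = 7 + \left(\left(4 + 2 \left(-3\right)\right) - 2\right)^{2} = 7 + \left(\left(4 - 6\right) - 2\right)^{2} = 7 + \left(-2 - 2\right)^{2} = 7 + \left(-4\right)^{2} = 7 + 16 = 23$)
$X 7 + 8 = 23 \cdot 7 + 8 = 161 + 8 = 169$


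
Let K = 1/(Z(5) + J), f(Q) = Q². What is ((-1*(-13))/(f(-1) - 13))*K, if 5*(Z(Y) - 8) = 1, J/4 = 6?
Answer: -65/1932 ≈ -0.033644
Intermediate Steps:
J = 24 (J = 4*6 = 24)
Z(Y) = 41/5 (Z(Y) = 8 + (⅕)*1 = 8 + ⅕ = 41/5)
K = 5/161 (K = 1/(41/5 + 24) = 1/(161/5) = 5/161 ≈ 0.031056)
((-1*(-13))/(f(-1) - 13))*K = ((-1*(-13))/((-1)² - 13))*(5/161) = (13/(1 - 13))*(5/161) = (13/(-12))*(5/161) = (13*(-1/12))*(5/161) = -13/12*5/161 = -65/1932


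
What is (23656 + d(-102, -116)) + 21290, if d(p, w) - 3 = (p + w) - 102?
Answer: 44629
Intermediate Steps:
d(p, w) = -99 + p + w (d(p, w) = 3 + ((p + w) - 102) = 3 + (-102 + p + w) = -99 + p + w)
(23656 + d(-102, -116)) + 21290 = (23656 + (-99 - 102 - 116)) + 21290 = (23656 - 317) + 21290 = 23339 + 21290 = 44629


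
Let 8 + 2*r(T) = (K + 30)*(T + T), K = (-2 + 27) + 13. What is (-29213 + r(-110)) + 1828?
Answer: -34869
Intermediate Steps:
K = 38 (K = 25 + 13 = 38)
r(T) = -4 + 68*T (r(T) = -4 + ((38 + 30)*(T + T))/2 = -4 + (68*(2*T))/2 = -4 + (136*T)/2 = -4 + 68*T)
(-29213 + r(-110)) + 1828 = (-29213 + (-4 + 68*(-110))) + 1828 = (-29213 + (-4 - 7480)) + 1828 = (-29213 - 7484) + 1828 = -36697 + 1828 = -34869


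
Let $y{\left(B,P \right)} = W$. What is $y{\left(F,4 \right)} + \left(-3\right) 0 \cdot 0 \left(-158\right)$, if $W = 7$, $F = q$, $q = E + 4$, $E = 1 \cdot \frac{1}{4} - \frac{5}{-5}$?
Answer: $7$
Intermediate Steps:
$E = \frac{5}{4}$ ($E = 1 \cdot \frac{1}{4} - -1 = \frac{1}{4} + 1 = \frac{5}{4} \approx 1.25$)
$q = \frac{21}{4}$ ($q = \frac{5}{4} + 4 = \frac{21}{4} \approx 5.25$)
$F = \frac{21}{4} \approx 5.25$
$y{\left(B,P \right)} = 7$
$y{\left(F,4 \right)} + \left(-3\right) 0 \cdot 0 \left(-158\right) = 7 + \left(-3\right) 0 \cdot 0 \left(-158\right) = 7 + 0 \cdot 0 \left(-158\right) = 7 + 0 \left(-158\right) = 7 + 0 = 7$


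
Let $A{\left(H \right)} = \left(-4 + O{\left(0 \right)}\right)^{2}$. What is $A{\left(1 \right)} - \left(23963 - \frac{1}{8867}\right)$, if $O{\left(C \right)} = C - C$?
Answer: $- \frac{212338048}{8867} \approx -23947.0$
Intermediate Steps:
$O{\left(C \right)} = 0$
$A{\left(H \right)} = 16$ ($A{\left(H \right)} = \left(-4 + 0\right)^{2} = \left(-4\right)^{2} = 16$)
$A{\left(1 \right)} - \left(23963 - \frac{1}{8867}\right) = 16 - \left(23963 - \frac{1}{8867}\right) = 16 + \left(-23963 + \frac{1}{8867}\right) = 16 - \frac{212479920}{8867} = - \frac{212338048}{8867}$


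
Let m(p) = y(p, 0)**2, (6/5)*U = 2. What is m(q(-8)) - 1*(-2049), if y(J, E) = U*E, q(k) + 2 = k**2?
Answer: 2049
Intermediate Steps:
q(k) = -2 + k**2
U = 5/3 (U = (5/6)*2 = 5/3 ≈ 1.6667)
y(J, E) = 5*E/3
m(p) = 0 (m(p) = ((5/3)*0)**2 = 0**2 = 0)
m(q(-8)) - 1*(-2049) = 0 - 1*(-2049) = 0 + 2049 = 2049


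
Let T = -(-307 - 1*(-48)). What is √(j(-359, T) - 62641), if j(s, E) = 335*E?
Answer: 2*√6031 ≈ 155.32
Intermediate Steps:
T = 259 (T = -(-307 + 48) = -1*(-259) = 259)
√(j(-359, T) - 62641) = √(335*259 - 62641) = √(86765 - 62641) = √24124 = 2*√6031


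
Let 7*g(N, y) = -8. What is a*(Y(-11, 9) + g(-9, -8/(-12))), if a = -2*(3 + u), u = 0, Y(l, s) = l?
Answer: 510/7 ≈ 72.857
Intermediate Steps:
g(N, y) = -8/7 (g(N, y) = (⅐)*(-8) = -8/7)
a = -6 (a = -2*(3 + 0) = -2*3 = -6)
a*(Y(-11, 9) + g(-9, -8/(-12))) = -6*(-11 - 8/7) = -6*(-85/7) = 510/7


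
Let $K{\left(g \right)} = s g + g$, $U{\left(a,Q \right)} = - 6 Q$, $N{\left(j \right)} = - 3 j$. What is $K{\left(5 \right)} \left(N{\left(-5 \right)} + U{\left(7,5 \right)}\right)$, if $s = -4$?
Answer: $225$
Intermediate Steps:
$K{\left(g \right)} = - 3 g$ ($K{\left(g \right)} = - 4 g + g = - 3 g$)
$K{\left(5 \right)} \left(N{\left(-5 \right)} + U{\left(7,5 \right)}\right) = \left(-3\right) 5 \left(\left(-3\right) \left(-5\right) - 30\right) = - 15 \left(15 - 30\right) = \left(-15\right) \left(-15\right) = 225$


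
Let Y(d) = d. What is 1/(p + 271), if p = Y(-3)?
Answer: 1/268 ≈ 0.0037313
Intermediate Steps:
p = -3
1/(p + 271) = 1/(-3 + 271) = 1/268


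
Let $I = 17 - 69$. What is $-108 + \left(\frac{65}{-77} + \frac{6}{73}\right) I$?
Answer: $- \frac{384352}{5621} \approx -68.378$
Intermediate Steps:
$I = -52$
$-108 + \left(\frac{65}{-77} + \frac{6}{73}\right) I = -108 + \left(\frac{65}{-77} + \frac{6}{73}\right) \left(-52\right) = -108 + \left(65 \left(- \frac{1}{77}\right) + 6 \cdot \frac{1}{73}\right) \left(-52\right) = -108 + \left(- \frac{65}{77} + \frac{6}{73}\right) \left(-52\right) = -108 - - \frac{222716}{5621} = -108 + \frac{222716}{5621} = - \frac{384352}{5621}$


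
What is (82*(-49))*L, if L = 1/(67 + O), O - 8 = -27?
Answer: -2009/24 ≈ -83.708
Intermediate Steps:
O = -19 (O = 8 - 27 = -19)
L = 1/48 (L = 1/(67 - 19) = 1/48 ≈ 0.020833)
(82*(-49))*L = (82*(-49))*(1/48) = -4018*1/48 = -2009/24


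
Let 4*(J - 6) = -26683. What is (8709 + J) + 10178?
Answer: 48889/4 ≈ 12222.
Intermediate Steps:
J = -26659/4 (J = 6 + (¼)*(-26683) = 6 - 26683/4 = -26659/4 ≈ -6664.8)
(8709 + J) + 10178 = (8709 - 26659/4) + 10178 = 8177/4 + 10178 = 48889/4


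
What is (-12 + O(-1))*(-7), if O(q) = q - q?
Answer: 84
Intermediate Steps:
O(q) = 0
(-12 + O(-1))*(-7) = (-12 + 0)*(-7) = -12*(-7) = 84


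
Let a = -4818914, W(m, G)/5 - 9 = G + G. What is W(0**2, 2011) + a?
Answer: -4798759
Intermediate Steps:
W(m, G) = 45 + 10*G (W(m, G) = 45 + 5*(G + G) = 45 + 5*(2*G) = 45 + 10*G)
W(0**2, 2011) + a = (45 + 10*2011) - 4818914 = (45 + 20110) - 4818914 = 20155 - 4818914 = -4798759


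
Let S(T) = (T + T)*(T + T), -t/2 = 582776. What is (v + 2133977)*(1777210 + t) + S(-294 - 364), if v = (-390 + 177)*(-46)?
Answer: 1311258860806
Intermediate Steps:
v = 9798 (v = -213*(-46) = 9798)
t = -1165552 (t = -2*582776 = -1165552)
S(T) = 4*T**2 (S(T) = (2*T)*(2*T) = 4*T**2)
(v + 2133977)*(1777210 + t) + S(-294 - 364) = (9798 + 2133977)*(1777210 - 1165552) + 4*(-294 - 364)**2 = 2143775*611658 + 4*(-658)**2 = 1311257128950 + 4*432964 = 1311257128950 + 1731856 = 1311258860806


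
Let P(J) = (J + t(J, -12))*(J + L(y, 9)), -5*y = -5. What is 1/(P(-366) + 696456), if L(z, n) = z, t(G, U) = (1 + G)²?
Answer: -1/47797079 ≈ -2.0922e-8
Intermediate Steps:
y = 1 (y = -⅕*(-5) = 1)
P(J) = (1 + J)*(J + (1 + J)²) (P(J) = (J + (1 + J)²)*(J + 1) = (J + (1 + J)²)*(1 + J) = (1 + J)*(J + (1 + J)²))
1/(P(-366) + 696456) = 1/((1 + (-366)³ + 4*(-366) + 4*(-366)²) + 696456) = 1/((1 - 49027896 - 1464 + 4*133956) + 696456) = 1/((1 - 49027896 - 1464 + 535824) + 696456) = 1/(-48493535 + 696456) = 1/(-47797079) = -1/47797079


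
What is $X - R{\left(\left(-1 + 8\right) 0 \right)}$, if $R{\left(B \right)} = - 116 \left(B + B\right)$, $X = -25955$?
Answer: $-25955$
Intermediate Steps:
$R{\left(B \right)} = - 232 B$ ($R{\left(B \right)} = - 116 \cdot 2 B = - 232 B$)
$X - R{\left(\left(-1 + 8\right) 0 \right)} = -25955 - - 232 \left(-1 + 8\right) 0 = -25955 - - 232 \cdot 7 \cdot 0 = -25955 - \left(-232\right) 0 = -25955 - 0 = -25955 + 0 = -25955$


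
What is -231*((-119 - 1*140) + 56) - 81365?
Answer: -34472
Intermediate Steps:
-231*((-119 - 1*140) + 56) - 81365 = -231*((-119 - 140) + 56) - 81365 = -231*(-259 + 56) - 81365 = -231*(-203) - 81365 = 46893 - 81365 = -34472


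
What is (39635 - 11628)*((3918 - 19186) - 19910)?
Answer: -985230246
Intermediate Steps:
(39635 - 11628)*((3918 - 19186) - 19910) = 28007*(-15268 - 19910) = 28007*(-35178) = -985230246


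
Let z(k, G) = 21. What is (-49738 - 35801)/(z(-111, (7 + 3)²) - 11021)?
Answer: 85539/11000 ≈ 7.7763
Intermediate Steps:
(-49738 - 35801)/(z(-111, (7 + 3)²) - 11021) = (-49738 - 35801)/(21 - 11021) = -85539/(-11000) = -85539*(-1/11000) = 85539/11000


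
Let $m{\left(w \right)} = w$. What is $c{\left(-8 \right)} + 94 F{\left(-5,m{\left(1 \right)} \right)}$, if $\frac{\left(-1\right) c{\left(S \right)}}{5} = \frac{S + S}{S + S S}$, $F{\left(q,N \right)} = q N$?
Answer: $- \frac{3280}{7} \approx -468.57$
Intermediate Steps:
$F{\left(q,N \right)} = N q$
$c{\left(S \right)} = - \frac{10 S}{S + S^{2}}$ ($c{\left(S \right)} = - 5 \frac{S + S}{S + S S} = - 5 \frac{2 S}{S + S^{2}} = - \frac{10 S}{S + S^{2}}$)
$c{\left(-8 \right)} + 94 F{\left(-5,m{\left(1 \right)} \right)} = - \frac{10}{1 - 8} + 94 \cdot 1 \left(-5\right) = - \frac{10}{-7} + 94 \left(-5\right) = \left(-10\right) \left(- \frac{1}{7}\right) - 470 = \frac{10}{7} - 470 = - \frac{3280}{7}$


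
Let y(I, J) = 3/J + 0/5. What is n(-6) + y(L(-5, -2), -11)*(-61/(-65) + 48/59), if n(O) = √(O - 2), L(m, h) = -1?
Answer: -20157/42185 + 2*I*√2 ≈ -0.47782 + 2.8284*I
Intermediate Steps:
n(O) = √(-2 + O)
y(I, J) = 3/J (y(I, J) = 3/J + 0*(⅕) = 3/J + 0 = 3/J)
n(-6) + y(L(-5, -2), -11)*(-61/(-65) + 48/59) = √(-2 - 6) + (3/(-11))*(-61/(-65) + 48/59) = √(-8) + (3*(-1/11))*(-61*(-1/65) + 48*(1/59)) = 2*I*√2 - 3*(61/65 + 48/59)/11 = 2*I*√2 - 3/11*6719/3835 = 2*I*√2 - 20157/42185 = -20157/42185 + 2*I*√2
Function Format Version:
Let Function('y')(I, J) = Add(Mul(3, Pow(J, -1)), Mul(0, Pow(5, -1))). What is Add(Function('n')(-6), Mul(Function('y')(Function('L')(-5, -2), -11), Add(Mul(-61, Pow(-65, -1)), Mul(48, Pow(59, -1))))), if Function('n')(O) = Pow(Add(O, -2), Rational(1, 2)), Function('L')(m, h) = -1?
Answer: Add(Rational(-20157, 42185), Mul(2, I, Pow(2, Rational(1, 2)))) ≈ Add(-0.47782, Mul(2.8284, I))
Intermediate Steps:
Function('n')(O) = Pow(Add(-2, O), Rational(1, 2))
Function('y')(I, J) = Mul(3, Pow(J, -1)) (Function('y')(I, J) = Add(Mul(3, Pow(J, -1)), Mul(0, Rational(1, 5))) = Add(Mul(3, Pow(J, -1)), 0) = Mul(3, Pow(J, -1)))
Add(Function('n')(-6), Mul(Function('y')(Function('L')(-5, -2), -11), Add(Mul(-61, Pow(-65, -1)), Mul(48, Pow(59, -1))))) = Add(Pow(Add(-2, -6), Rational(1, 2)), Mul(Mul(3, Pow(-11, -1)), Add(Mul(-61, Pow(-65, -1)), Mul(48, Pow(59, -1))))) = Add(Pow(-8, Rational(1, 2)), Mul(Mul(3, Rational(-1, 11)), Add(Mul(-61, Rational(-1, 65)), Mul(48, Rational(1, 59))))) = Add(Mul(2, I, Pow(2, Rational(1, 2))), Mul(Rational(-3, 11), Add(Rational(61, 65), Rational(48, 59)))) = Add(Mul(2, I, Pow(2, Rational(1, 2))), Mul(Rational(-3, 11), Rational(6719, 3835))) = Add(Mul(2, I, Pow(2, Rational(1, 2))), Rational(-20157, 42185)) = Add(Rational(-20157, 42185), Mul(2, I, Pow(2, Rational(1, 2))))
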